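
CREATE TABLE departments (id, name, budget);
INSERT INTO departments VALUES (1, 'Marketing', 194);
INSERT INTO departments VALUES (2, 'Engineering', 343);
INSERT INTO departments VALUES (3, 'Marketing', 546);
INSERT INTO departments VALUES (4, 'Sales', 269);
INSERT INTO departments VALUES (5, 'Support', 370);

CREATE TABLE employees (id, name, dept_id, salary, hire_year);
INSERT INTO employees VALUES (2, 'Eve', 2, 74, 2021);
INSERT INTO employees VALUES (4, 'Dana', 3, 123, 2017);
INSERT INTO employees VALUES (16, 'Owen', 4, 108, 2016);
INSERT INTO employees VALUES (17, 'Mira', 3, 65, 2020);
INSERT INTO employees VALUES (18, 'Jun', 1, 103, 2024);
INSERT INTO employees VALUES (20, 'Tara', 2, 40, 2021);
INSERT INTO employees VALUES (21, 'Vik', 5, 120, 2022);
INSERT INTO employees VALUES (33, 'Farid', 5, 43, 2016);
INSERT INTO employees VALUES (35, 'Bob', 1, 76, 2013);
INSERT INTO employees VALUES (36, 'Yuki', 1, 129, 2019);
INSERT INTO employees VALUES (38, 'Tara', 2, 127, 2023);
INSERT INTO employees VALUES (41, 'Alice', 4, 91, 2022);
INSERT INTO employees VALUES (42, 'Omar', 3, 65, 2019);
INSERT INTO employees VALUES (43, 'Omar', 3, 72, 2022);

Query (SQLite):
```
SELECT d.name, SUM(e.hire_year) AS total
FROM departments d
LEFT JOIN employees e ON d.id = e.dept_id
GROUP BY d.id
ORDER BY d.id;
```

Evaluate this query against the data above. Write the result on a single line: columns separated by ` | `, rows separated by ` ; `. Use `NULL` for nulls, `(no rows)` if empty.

LEFT JOIN keeps every departments row; unmatched ones get NULL for employees columns.
Group by departments.id and compute SUM(e.hire_year). SUM over an all-NULL group is NULL.
  1: ids {18, 35, 36} → SUM(e.hire_year)=6056
  2: ids {2, 20, 38} → SUM(e.hire_year)=6065
  3: ids {4, 17, 42, 43} → SUM(e.hire_year)=8078
  4: ids {16, 41} → SUM(e.hire_year)=4038
  5: ids {21, 33} → SUM(e.hire_year)=4038

Marketing | 6056 ; Engineering | 6065 ; Marketing | 8078 ; Sales | 4038 ; Support | 4038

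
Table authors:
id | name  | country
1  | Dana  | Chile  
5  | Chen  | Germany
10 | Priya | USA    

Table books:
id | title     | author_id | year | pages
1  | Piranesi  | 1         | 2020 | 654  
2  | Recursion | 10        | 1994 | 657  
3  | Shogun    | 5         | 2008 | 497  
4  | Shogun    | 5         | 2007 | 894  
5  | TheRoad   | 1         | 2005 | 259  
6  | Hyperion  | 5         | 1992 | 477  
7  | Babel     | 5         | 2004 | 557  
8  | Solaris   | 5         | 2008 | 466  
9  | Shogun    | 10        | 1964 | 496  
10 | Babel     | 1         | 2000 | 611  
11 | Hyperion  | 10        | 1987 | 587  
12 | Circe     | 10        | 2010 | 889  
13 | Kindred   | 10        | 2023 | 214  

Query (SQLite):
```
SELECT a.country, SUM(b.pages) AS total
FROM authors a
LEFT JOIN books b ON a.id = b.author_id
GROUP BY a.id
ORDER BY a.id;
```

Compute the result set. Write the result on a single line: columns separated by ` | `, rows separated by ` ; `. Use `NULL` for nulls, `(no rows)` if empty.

LEFT JOIN keeps every authors row; unmatched ones get NULL for books columns.
Group by authors.id and compute SUM(b.pages). SUM over an all-NULL group is NULL.
  1: ids {1, 5, 10} → SUM(b.pages)=1524
  5: ids {3, 4, 6, 7, 8} → SUM(b.pages)=2891
  10: ids {2, 9, 11, 12, 13} → SUM(b.pages)=2843

Chile | 1524 ; Germany | 2891 ; USA | 2843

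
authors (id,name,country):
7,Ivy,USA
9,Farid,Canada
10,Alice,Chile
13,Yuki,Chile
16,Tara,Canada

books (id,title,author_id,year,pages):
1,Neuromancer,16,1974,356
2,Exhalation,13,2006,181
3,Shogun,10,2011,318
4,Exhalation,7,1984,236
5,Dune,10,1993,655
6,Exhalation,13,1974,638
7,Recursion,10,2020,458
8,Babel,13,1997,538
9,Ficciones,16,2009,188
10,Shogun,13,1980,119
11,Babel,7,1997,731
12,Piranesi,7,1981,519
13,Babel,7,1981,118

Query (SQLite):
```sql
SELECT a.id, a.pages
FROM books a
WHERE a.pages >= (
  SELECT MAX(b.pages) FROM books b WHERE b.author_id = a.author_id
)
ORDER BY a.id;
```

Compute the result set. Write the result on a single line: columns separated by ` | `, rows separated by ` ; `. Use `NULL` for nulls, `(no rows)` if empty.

For each books row a, compute MAX(pages) over rows sharing a.author_id.
Keep row a if a.pages >= that per-group MAX.
  author_id=7: MAX(pages) = 731
  author_id=10: MAX(pages) = 655
  author_id=13: MAX(pages) = 638
  author_id=16: MAX(pages) = 356

1 | 356 ; 5 | 655 ; 6 | 638 ; 11 | 731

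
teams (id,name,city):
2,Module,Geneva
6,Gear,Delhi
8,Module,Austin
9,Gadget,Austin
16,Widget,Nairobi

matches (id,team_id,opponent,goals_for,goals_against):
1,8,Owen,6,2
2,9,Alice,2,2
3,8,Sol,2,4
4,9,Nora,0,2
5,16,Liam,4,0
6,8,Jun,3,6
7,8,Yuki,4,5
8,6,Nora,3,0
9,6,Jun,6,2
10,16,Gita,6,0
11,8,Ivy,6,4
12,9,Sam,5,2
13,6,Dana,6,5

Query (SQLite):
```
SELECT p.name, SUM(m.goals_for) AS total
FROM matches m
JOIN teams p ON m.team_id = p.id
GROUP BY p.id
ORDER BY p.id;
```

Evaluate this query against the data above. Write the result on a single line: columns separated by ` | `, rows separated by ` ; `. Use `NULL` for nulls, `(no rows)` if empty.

Join each matches row to its teams via team_id.
Group joined rows by teams.id; compute SUM(m.goals_for) per group.
  6: ids {8, 9, 13} → SUM(m.goals_for)=15
  8: ids {1, 3, 6, 7, 11} → SUM(m.goals_for)=21
  9: ids {2, 4, 12} → SUM(m.goals_for)=7
  16: ids {5, 10} → SUM(m.goals_for)=10

Gear | 15 ; Module | 21 ; Gadget | 7 ; Widget | 10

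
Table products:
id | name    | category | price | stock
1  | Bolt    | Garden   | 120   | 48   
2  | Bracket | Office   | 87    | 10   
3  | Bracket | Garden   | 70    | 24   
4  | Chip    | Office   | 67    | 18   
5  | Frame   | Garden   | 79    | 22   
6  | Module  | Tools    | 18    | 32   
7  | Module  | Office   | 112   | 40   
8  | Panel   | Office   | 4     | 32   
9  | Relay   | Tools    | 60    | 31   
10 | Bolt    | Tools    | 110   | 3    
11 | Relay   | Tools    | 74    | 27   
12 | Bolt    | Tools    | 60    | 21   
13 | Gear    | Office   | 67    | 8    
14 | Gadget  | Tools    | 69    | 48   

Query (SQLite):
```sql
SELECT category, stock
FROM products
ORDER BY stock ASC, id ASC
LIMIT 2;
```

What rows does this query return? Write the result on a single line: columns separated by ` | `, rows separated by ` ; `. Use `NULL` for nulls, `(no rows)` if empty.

Sort by stock asc, tiebreak id asc: (3, id=10), (8, id=13), (10, id=2), (18, id=4), (21, id=12) …. Take first 2.

Tools | 3 ; Office | 8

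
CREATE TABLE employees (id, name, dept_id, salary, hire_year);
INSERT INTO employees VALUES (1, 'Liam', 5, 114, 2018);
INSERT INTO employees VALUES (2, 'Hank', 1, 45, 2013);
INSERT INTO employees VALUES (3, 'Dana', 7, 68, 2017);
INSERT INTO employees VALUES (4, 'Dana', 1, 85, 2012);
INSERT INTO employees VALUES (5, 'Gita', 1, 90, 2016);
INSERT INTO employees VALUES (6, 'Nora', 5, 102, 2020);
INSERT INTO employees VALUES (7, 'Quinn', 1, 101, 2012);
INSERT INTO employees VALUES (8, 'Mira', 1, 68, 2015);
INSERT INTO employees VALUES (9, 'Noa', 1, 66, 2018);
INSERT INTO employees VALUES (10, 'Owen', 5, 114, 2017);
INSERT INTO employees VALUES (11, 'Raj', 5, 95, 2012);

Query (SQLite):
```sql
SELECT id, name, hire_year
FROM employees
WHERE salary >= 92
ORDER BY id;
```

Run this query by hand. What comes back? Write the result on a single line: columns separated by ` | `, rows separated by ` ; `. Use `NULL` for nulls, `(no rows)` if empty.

salary >= 92: ids {1, 6, 7, 10, 11}

1 | Liam | 2018 ; 6 | Nora | 2020 ; 7 | Quinn | 2012 ; 10 | Owen | 2017 ; 11 | Raj | 2012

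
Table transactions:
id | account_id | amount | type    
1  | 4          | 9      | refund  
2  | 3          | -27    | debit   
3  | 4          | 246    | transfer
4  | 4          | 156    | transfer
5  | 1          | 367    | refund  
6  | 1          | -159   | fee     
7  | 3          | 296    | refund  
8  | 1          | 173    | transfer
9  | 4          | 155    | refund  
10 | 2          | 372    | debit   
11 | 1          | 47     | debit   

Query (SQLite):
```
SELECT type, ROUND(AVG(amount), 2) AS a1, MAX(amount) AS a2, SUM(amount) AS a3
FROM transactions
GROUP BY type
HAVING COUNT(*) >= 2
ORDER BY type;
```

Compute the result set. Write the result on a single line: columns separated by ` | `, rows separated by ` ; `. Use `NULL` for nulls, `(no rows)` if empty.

Group transactions by type.
Per group compute: ROUND(AVG(amount), 2), MAX(amount), SUM(amount).
HAVING: drop groups with fewer than 2 rows.
  debit: ids {2, 10, 11} → ROUND(AVG(amount), 2)=130.67, MAX(amount)=372, SUM(amount)=392
  fee: ids {6} → ROUND(AVG(amount), 2)=-159, MAX(amount)=-159, SUM(amount)=-159
  refund: ids {1, 5, 7, 9} → ROUND(AVG(amount), 2)=206.75, MAX(amount)=367, SUM(amount)=827
  transfer: ids {3, 4, 8} → ROUND(AVG(amount), 2)=191.67, MAX(amount)=246, SUM(amount)=575

debit | 130.67 | 372 | 392 ; refund | 206.75 | 367 | 827 ; transfer | 191.67 | 246 | 575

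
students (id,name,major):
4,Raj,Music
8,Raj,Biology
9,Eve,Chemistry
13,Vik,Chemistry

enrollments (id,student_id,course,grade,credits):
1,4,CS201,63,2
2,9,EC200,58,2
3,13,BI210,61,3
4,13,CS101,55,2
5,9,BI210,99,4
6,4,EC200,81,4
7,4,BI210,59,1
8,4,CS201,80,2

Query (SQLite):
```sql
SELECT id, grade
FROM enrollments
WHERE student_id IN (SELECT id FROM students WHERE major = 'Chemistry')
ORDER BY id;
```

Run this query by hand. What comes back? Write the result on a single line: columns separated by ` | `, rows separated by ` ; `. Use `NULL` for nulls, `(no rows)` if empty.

2 | 58 ; 3 | 61 ; 4 | 55 ; 5 | 99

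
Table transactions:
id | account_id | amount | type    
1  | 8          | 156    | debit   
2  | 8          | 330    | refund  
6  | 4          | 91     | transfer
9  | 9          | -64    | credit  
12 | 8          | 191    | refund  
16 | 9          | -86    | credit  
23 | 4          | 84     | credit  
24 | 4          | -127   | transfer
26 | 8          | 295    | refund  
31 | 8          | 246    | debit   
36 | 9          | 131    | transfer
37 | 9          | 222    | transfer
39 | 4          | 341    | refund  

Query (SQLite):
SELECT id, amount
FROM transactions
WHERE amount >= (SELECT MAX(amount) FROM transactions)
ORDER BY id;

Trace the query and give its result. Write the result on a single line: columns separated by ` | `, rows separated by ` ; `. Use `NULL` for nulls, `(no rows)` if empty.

39 | 341

Scalar subquery: MAX(amount) over all transactions rows = 341.
Keep rows where amount >= that value.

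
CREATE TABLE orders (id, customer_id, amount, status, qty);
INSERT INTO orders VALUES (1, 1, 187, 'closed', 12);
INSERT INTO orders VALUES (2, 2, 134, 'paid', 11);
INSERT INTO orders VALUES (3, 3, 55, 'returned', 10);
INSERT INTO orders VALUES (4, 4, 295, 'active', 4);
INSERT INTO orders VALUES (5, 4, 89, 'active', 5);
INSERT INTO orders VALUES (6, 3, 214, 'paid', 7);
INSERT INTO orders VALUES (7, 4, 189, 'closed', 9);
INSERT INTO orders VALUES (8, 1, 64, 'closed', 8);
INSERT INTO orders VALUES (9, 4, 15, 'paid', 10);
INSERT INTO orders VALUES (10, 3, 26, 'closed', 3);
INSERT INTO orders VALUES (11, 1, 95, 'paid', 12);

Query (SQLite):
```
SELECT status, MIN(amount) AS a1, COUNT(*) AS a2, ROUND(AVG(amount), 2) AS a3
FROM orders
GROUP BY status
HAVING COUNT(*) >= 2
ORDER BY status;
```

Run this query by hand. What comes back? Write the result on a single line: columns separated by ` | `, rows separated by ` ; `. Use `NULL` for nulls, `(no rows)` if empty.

Group orders by status.
Per group compute: MIN(amount), COUNT(*), ROUND(AVG(amount), 2).
HAVING: drop groups with fewer than 2 rows.
  active: ids {4, 5} → MIN(amount)=89, COUNT(*)=2, ROUND(AVG(amount), 2)=192
  closed: ids {1, 7, 8, 10} → MIN(amount)=26, COUNT(*)=4, ROUND(AVG(amount), 2)=116.5
  paid: ids {2, 6, 9, 11} → MIN(amount)=15, COUNT(*)=4, ROUND(AVG(amount), 2)=114.5
  returned: ids {3} → MIN(amount)=55, COUNT(*)=1, ROUND(AVG(amount), 2)=55

active | 89 | 2 | 192 ; closed | 26 | 4 | 116.5 ; paid | 15 | 4 | 114.5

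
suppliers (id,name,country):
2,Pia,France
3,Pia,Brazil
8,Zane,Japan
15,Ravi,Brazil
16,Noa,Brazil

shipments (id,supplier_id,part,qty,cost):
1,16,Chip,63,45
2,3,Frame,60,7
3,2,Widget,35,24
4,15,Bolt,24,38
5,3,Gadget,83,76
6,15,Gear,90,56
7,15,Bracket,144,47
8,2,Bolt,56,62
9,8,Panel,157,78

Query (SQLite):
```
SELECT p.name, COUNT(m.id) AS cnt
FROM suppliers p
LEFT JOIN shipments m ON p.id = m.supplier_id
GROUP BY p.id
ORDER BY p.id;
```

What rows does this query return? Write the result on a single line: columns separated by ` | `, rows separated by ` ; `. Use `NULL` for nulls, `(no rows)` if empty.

Pia | 2 ; Pia | 2 ; Zane | 1 ; Ravi | 3 ; Noa | 1

LEFT JOIN keeps every suppliers row; unmatched ones get NULL for shipments columns.
Group by suppliers.id and compute COUNT(m.id). COUNT(col) of an all-NULL group is 0.
  2: ids {3, 8} → COUNT(m.id)=2
  3: ids {2, 5} → COUNT(m.id)=2
  8: ids {9} → COUNT(m.id)=1
  15: ids {4, 6, 7} → COUNT(m.id)=3
  16: ids {1} → COUNT(m.id)=1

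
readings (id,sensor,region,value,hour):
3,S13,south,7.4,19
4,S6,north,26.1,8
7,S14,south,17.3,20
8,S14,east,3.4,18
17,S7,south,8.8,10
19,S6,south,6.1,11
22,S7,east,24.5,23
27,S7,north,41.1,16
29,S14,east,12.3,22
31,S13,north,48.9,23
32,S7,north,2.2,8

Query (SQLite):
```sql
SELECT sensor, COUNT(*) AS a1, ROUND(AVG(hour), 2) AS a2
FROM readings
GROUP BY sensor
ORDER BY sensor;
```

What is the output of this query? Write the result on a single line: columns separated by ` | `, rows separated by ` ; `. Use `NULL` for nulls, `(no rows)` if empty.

Group readings by sensor.
Per group compute: COUNT(*), ROUND(AVG(hour), 2).
  S13: ids {3, 31} → COUNT(*)=2, ROUND(AVG(hour), 2)=21
  S14: ids {7, 8, 29} → COUNT(*)=3, ROUND(AVG(hour), 2)=20
  S6: ids {4, 19} → COUNT(*)=2, ROUND(AVG(hour), 2)=9.5
  S7: ids {17, 22, 27, 32} → COUNT(*)=4, ROUND(AVG(hour), 2)=14.25

S13 | 2 | 21 ; S14 | 3 | 20 ; S6 | 2 | 9.5 ; S7 | 4 | 14.25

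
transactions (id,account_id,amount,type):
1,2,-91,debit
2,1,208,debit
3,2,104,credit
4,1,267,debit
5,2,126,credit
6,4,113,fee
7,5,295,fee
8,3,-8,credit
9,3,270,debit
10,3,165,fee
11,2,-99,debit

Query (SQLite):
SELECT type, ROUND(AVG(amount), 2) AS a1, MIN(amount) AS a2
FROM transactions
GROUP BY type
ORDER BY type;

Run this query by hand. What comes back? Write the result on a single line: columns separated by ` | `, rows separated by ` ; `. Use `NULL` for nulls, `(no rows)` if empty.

credit | 74 | -8 ; debit | 111 | -99 ; fee | 191 | 113

Group transactions by type.
Per group compute: ROUND(AVG(amount), 2), MIN(amount).
  credit: ids {3, 5, 8} → ROUND(AVG(amount), 2)=74, MIN(amount)=-8
  debit: ids {1, 2, 4, 9, 11} → ROUND(AVG(amount), 2)=111, MIN(amount)=-99
  fee: ids {6, 7, 10} → ROUND(AVG(amount), 2)=191, MIN(amount)=113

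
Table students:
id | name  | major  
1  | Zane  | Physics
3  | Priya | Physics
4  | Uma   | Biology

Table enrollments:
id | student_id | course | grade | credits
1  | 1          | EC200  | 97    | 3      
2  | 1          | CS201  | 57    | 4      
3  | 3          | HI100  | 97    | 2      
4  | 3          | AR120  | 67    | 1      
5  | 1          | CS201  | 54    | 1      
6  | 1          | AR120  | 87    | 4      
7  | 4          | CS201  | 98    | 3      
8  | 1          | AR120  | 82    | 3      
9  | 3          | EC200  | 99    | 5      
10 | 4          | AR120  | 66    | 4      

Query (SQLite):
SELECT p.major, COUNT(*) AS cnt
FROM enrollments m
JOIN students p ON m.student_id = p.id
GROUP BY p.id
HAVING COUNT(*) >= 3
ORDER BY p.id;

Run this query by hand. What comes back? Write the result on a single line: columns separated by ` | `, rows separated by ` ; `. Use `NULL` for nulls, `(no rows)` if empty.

Join each enrollments row to its students via student_id.
Group joined rows by students.id; compute COUNT(*) per group.
HAVING: keep groups with count ≥ 3.
  1: ids {1, 2, 5, 6, 8} → COUNT(*)=5
  3: ids {3, 4, 9} → COUNT(*)=3
  4: ids {7, 10} → COUNT(*)=2

Physics | 5 ; Physics | 3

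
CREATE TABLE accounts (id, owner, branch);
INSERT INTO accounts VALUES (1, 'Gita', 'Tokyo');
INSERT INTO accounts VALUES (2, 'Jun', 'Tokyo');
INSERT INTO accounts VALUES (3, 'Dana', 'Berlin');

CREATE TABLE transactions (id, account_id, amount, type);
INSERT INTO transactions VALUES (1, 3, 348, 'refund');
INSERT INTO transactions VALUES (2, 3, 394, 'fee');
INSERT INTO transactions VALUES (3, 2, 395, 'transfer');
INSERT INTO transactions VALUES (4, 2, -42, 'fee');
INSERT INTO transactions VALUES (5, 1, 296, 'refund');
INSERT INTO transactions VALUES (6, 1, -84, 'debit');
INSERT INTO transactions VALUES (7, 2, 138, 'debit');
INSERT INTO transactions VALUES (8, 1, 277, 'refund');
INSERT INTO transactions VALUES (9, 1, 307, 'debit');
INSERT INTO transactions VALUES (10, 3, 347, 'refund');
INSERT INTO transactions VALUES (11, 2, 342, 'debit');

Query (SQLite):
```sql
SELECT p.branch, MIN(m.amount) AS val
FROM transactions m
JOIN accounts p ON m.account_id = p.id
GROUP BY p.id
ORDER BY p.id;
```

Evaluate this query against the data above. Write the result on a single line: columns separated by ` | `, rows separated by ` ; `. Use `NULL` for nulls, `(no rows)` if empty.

Tokyo | -84 ; Tokyo | -42 ; Berlin | 347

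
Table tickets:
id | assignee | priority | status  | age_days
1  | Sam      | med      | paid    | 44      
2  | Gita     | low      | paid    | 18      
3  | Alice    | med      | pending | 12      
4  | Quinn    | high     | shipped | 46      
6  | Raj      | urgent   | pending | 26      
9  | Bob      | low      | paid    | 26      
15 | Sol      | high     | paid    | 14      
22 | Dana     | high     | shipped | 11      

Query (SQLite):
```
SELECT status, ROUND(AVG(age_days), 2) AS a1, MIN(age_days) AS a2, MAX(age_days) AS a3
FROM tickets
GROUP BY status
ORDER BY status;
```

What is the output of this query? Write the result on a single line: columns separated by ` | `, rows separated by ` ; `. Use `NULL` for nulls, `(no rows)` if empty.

Group tickets by status.
Per group compute: ROUND(AVG(age_days), 2), MIN(age_days), MAX(age_days).
  paid: ids {1, 2, 9, 15} → ROUND(AVG(age_days), 2)=25.5, MIN(age_days)=14, MAX(age_days)=44
  pending: ids {3, 6} → ROUND(AVG(age_days), 2)=19, MIN(age_days)=12, MAX(age_days)=26
  shipped: ids {4, 22} → ROUND(AVG(age_days), 2)=28.5, MIN(age_days)=11, MAX(age_days)=46

paid | 25.5 | 14 | 44 ; pending | 19 | 12 | 26 ; shipped | 28.5 | 11 | 46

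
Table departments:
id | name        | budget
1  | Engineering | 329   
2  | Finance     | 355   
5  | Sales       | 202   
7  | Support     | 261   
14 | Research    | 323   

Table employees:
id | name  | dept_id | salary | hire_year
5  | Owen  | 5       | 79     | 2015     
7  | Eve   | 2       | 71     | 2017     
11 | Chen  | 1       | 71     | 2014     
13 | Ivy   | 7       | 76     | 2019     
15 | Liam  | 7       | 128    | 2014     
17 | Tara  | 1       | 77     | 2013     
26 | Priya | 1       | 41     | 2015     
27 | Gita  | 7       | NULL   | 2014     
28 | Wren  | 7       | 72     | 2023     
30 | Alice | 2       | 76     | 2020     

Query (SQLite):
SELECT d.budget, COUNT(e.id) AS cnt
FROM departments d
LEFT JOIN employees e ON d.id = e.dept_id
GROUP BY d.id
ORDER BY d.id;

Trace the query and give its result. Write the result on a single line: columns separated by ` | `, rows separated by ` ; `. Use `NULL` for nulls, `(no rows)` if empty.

LEFT JOIN keeps every departments row; unmatched ones get NULL for employees columns.
Group by departments.id and compute COUNT(e.id). COUNT(col) of an all-NULL group is 0.
  1: ids {11, 17, 26} → COUNT(e.id)=3
  2: ids {7, 30} → COUNT(e.id)=2
  5: ids {5} → COUNT(e.id)=1
  7: ids {13, 15, 27, 28} → COUNT(e.id)=4
  14: ids {—} → COUNT(e.id)=0

329 | 3 ; 355 | 2 ; 202 | 1 ; 261 | 4 ; 323 | 0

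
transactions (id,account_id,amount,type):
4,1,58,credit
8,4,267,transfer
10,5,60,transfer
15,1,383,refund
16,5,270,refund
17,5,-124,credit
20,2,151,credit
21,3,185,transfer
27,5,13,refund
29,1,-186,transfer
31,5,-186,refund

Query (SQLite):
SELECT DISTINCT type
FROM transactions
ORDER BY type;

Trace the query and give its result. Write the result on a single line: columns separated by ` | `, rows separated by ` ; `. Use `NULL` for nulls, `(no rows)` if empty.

Collect distinct type values from transactions.

credit ; refund ; transfer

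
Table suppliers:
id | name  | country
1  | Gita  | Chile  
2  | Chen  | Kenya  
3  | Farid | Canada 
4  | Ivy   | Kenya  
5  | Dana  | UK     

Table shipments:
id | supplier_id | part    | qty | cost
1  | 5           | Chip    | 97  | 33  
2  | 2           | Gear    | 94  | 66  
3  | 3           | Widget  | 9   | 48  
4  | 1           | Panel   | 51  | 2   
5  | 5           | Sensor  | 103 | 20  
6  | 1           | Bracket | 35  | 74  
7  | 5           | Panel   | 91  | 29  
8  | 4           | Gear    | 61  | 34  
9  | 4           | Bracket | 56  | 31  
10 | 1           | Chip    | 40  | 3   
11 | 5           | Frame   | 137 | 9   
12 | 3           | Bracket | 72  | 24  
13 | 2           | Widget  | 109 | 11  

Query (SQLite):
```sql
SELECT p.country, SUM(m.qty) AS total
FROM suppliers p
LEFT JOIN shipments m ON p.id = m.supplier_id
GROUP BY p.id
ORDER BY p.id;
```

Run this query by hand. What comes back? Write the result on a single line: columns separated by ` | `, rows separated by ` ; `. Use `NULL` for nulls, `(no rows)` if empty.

LEFT JOIN keeps every suppliers row; unmatched ones get NULL for shipments columns.
Group by suppliers.id and compute SUM(m.qty). SUM over an all-NULL group is NULL.
  1: ids {4, 6, 10} → SUM(m.qty)=126
  2: ids {2, 13} → SUM(m.qty)=203
  3: ids {3, 12} → SUM(m.qty)=81
  4: ids {8, 9} → SUM(m.qty)=117
  5: ids {1, 5, 7, 11} → SUM(m.qty)=428

Chile | 126 ; Kenya | 203 ; Canada | 81 ; Kenya | 117 ; UK | 428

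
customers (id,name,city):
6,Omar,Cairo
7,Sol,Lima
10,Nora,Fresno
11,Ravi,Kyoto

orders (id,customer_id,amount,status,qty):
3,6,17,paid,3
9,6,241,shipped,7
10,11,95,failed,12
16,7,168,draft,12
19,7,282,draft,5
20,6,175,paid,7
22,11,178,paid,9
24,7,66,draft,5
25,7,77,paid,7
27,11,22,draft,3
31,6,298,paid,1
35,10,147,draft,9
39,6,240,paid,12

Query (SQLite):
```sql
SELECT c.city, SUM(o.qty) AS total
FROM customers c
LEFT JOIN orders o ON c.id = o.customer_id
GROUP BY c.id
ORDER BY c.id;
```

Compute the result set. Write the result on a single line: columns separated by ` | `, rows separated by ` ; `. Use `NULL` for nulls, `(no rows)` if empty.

Cairo | 30 ; Lima | 29 ; Fresno | 9 ; Kyoto | 24

LEFT JOIN keeps every customers row; unmatched ones get NULL for orders columns.
Group by customers.id and compute SUM(o.qty). SUM over an all-NULL group is NULL.
  6: ids {3, 9, 20, 31, 39} → SUM(o.qty)=30
  7: ids {16, 19, 24, 25} → SUM(o.qty)=29
  10: ids {35} → SUM(o.qty)=9
  11: ids {10, 22, 27} → SUM(o.qty)=24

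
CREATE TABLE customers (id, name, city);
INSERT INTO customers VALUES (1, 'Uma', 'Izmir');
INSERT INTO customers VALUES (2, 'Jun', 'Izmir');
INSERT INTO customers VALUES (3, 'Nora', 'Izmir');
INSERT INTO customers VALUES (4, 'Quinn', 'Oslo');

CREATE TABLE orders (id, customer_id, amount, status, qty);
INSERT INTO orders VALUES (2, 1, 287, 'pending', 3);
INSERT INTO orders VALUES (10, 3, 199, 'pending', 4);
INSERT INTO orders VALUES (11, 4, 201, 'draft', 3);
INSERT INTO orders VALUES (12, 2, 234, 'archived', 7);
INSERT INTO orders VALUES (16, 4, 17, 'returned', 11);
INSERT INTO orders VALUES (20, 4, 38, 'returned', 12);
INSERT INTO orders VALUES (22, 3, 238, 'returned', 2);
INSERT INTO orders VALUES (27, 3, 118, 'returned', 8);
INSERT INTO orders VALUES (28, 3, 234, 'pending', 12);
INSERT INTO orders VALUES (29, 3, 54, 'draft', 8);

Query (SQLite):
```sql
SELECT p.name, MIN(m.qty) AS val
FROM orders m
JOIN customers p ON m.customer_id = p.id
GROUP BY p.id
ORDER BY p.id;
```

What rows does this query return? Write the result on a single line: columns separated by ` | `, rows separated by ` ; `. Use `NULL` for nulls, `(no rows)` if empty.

Join each orders row to its customers via customer_id.
Group joined rows by customers.id; compute MIN(m.qty) per group.
  1: ids {2} → MIN(m.qty)=3
  2: ids {12} → MIN(m.qty)=7
  3: ids {10, 22, 27, 28, 29} → MIN(m.qty)=2
  4: ids {11, 16, 20} → MIN(m.qty)=3

Uma | 3 ; Jun | 7 ; Nora | 2 ; Quinn | 3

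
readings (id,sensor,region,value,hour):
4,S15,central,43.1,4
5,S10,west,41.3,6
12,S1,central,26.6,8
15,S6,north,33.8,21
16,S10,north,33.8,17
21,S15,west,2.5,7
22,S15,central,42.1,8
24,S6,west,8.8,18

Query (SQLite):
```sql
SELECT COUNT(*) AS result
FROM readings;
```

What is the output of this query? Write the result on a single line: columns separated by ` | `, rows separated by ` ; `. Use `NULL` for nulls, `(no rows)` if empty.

All hour values: [4, 6, 8, 21, 17, 7, 8, 18].
COUNT(*) counts rows → 8.

8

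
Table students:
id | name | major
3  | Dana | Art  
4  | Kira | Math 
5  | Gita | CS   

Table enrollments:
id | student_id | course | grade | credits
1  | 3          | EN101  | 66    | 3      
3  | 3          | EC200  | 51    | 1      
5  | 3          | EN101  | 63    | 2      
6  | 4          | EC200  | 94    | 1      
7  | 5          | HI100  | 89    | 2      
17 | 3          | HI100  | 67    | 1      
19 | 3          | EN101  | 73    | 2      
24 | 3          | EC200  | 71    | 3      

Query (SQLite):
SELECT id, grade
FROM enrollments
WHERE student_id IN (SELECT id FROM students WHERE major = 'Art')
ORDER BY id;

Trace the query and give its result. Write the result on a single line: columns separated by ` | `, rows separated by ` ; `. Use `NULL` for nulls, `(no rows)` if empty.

1 | 66 ; 3 | 51 ; 5 | 63 ; 17 | 67 ; 19 | 73 ; 24 | 71

Inner query: students.id where major = 'Art'.
Outer: keep enrollments rows whose student_id is in that set.
Inner query → {3}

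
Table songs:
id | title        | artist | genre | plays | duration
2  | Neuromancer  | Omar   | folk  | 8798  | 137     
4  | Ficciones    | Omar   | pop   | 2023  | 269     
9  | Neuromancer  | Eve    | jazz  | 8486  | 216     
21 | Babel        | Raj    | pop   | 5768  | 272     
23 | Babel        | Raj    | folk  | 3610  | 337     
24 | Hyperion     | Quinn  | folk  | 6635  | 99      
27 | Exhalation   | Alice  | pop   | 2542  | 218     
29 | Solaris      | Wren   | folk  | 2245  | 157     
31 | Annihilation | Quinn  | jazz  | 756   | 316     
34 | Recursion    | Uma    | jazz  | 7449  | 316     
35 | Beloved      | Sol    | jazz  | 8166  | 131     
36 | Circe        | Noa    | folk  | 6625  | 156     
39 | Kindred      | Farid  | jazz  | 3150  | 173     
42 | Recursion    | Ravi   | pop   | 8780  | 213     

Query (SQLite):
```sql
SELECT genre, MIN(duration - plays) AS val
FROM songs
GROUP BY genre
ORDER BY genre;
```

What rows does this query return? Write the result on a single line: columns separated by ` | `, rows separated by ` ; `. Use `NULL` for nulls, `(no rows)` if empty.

folk | -8661 ; jazz | -8270 ; pop | -8567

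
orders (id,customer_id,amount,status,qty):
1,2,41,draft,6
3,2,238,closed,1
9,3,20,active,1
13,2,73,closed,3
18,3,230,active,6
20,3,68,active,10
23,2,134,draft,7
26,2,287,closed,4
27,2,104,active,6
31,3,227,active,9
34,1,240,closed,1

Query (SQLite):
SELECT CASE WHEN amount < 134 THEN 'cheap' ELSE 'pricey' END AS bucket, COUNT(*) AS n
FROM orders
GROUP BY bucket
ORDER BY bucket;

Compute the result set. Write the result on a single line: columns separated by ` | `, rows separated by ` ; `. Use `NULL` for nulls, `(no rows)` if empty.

Bucket rows by amount < 134 → 'cheap' else 'pricey'; count each bucket.

cheap | 5 ; pricey | 6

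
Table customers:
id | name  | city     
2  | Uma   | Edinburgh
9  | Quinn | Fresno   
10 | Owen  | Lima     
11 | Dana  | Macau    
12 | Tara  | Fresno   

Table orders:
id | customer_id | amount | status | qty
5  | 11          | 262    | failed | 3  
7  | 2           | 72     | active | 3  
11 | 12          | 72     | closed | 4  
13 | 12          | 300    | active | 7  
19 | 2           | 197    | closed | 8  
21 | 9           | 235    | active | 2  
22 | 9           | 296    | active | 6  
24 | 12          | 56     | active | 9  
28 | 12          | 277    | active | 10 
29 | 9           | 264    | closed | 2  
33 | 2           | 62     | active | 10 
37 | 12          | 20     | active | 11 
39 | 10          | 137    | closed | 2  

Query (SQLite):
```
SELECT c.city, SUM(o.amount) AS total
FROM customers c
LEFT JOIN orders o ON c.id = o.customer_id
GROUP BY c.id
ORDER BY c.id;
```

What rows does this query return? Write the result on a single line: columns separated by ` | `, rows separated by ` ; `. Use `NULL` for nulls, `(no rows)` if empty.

LEFT JOIN keeps every customers row; unmatched ones get NULL for orders columns.
Group by customers.id and compute SUM(o.amount). SUM over an all-NULL group is NULL.
  2: ids {7, 19, 33} → SUM(o.amount)=331
  9: ids {21, 22, 29} → SUM(o.amount)=795
  10: ids {39} → SUM(o.amount)=137
  11: ids {5} → SUM(o.amount)=262
  12: ids {11, 13, 24, 28, 37} → SUM(o.amount)=725

Edinburgh | 331 ; Fresno | 795 ; Lima | 137 ; Macau | 262 ; Fresno | 725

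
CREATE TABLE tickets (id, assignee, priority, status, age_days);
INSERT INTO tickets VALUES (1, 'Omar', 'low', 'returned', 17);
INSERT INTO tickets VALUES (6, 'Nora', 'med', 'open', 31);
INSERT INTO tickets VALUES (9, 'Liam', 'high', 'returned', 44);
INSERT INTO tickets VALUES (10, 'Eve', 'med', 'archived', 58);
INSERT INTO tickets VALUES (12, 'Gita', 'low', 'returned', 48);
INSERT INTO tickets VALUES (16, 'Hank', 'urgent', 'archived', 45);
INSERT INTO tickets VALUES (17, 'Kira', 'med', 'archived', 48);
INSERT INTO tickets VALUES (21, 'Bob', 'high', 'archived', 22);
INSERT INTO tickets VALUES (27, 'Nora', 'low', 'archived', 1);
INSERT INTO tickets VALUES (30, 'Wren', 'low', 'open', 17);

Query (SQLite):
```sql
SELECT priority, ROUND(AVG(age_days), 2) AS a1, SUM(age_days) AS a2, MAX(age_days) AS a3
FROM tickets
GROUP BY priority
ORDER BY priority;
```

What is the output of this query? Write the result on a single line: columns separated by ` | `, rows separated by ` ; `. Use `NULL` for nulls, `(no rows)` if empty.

high | 33 | 66 | 44 ; low | 20.75 | 83 | 48 ; med | 45.67 | 137 | 58 ; urgent | 45 | 45 | 45

Group tickets by priority.
Per group compute: ROUND(AVG(age_days), 2), SUM(age_days), MAX(age_days).
  high: ids {9, 21} → ROUND(AVG(age_days), 2)=33, SUM(age_days)=66, MAX(age_days)=44
  low: ids {1, 12, 27, 30} → ROUND(AVG(age_days), 2)=20.75, SUM(age_days)=83, MAX(age_days)=48
  med: ids {6, 10, 17} → ROUND(AVG(age_days), 2)=45.67, SUM(age_days)=137, MAX(age_days)=58
  urgent: ids {16} → ROUND(AVG(age_days), 2)=45, SUM(age_days)=45, MAX(age_days)=45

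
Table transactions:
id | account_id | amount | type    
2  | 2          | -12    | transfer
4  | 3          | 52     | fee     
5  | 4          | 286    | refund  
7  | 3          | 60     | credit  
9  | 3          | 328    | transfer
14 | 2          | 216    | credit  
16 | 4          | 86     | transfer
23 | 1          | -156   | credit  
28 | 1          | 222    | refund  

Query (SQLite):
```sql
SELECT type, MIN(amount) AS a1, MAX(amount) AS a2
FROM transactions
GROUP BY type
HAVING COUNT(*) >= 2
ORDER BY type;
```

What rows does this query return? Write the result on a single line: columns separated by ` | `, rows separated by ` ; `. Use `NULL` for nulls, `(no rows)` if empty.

Group transactions by type.
Per group compute: MIN(amount), MAX(amount).
HAVING: drop groups with fewer than 2 rows.
  credit: ids {7, 14, 23} → MIN(amount)=-156, MAX(amount)=216
  fee: ids {4} → MIN(amount)=52, MAX(amount)=52
  refund: ids {5, 28} → MIN(amount)=222, MAX(amount)=286
  transfer: ids {2, 9, 16} → MIN(amount)=-12, MAX(amount)=328

credit | -156 | 216 ; refund | 222 | 286 ; transfer | -12 | 328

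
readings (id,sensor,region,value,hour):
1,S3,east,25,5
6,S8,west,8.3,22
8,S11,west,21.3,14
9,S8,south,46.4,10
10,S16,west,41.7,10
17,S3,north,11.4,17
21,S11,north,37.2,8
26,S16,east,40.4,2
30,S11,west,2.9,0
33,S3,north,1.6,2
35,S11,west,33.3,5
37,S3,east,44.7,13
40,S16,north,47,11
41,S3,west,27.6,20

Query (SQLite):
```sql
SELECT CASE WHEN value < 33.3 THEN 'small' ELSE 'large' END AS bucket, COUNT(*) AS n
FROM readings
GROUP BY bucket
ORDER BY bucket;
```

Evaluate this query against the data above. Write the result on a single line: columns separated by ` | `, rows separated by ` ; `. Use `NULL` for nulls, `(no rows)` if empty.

large | 7 ; small | 7

Bucket rows by value < 33.3 → 'small' else 'large'; count each bucket.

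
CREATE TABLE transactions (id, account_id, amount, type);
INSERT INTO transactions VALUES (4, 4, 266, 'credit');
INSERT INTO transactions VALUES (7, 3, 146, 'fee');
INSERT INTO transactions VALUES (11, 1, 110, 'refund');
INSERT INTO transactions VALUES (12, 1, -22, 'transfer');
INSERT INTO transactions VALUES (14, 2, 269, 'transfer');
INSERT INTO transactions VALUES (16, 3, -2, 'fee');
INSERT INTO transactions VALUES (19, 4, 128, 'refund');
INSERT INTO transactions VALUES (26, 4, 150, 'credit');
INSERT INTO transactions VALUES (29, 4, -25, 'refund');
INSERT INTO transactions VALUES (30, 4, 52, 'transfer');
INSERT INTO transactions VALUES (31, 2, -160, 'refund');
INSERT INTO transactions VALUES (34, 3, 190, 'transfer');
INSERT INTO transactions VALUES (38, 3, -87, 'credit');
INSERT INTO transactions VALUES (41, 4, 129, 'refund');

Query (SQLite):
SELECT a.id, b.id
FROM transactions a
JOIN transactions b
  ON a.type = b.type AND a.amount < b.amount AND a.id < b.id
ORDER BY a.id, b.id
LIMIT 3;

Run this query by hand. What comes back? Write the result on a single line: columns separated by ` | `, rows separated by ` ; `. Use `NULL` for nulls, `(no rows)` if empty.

Pairs (a,b) with same type, a.amount < b.amount, a.id < b.id.
type groups: credit:{4,26,38} fee:{7,16} refund:{11,19,29,31,41} transfer:{12,14,30,34}
Ordered by (a.id, b.id); first 3.

11 | 19 ; 11 | 41 ; 12 | 14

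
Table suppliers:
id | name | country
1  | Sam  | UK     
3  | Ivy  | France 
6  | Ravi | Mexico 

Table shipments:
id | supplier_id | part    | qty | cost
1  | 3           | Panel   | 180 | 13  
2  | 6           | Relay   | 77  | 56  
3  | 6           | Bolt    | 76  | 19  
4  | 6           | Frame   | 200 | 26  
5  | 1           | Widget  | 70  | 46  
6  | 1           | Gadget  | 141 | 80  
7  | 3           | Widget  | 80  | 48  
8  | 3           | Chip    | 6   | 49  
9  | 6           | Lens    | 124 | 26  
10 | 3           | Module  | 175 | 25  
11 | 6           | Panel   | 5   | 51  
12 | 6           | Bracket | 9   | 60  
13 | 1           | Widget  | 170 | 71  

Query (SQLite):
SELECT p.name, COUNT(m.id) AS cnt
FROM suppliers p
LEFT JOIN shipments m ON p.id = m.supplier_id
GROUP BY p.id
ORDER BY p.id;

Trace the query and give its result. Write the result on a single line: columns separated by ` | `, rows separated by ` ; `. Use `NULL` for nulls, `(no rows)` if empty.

Sam | 3 ; Ivy | 4 ; Ravi | 6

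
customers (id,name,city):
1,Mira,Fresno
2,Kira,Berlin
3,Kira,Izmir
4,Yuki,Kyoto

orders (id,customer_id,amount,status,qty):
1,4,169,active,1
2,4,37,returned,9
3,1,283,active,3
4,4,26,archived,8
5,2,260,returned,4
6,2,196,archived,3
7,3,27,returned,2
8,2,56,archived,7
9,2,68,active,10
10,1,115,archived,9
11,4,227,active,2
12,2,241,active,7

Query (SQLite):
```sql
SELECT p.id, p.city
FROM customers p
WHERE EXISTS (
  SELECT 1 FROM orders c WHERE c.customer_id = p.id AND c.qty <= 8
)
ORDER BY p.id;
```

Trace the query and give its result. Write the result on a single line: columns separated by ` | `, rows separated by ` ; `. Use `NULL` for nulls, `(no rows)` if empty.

1 | Fresno ; 2 | Berlin ; 3 | Izmir ; 4 | Kyoto

For each customers row, check whether any orders with matching customer_id has qty <= 8.
Keep rows where that is true.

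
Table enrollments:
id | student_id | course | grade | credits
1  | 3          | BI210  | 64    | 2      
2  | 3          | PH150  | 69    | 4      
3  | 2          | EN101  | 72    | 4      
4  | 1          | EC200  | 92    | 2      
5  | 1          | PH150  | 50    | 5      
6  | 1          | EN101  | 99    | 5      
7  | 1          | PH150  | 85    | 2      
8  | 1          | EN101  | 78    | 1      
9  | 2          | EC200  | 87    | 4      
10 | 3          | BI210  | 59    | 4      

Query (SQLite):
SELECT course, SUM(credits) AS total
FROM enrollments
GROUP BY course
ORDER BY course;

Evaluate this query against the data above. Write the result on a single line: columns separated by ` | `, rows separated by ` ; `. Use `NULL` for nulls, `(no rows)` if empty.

Partition enrollments by course; compute SUM(credits) within each group.
  BI210: ids {1, 10} → SUM(credits)=6
  EC200: ids {4, 9} → SUM(credits)=6
  EN101: ids {3, 6, 8} → SUM(credits)=10
  PH150: ids {2, 5, 7} → SUM(credits)=11

BI210 | 6 ; EC200 | 6 ; EN101 | 10 ; PH150 | 11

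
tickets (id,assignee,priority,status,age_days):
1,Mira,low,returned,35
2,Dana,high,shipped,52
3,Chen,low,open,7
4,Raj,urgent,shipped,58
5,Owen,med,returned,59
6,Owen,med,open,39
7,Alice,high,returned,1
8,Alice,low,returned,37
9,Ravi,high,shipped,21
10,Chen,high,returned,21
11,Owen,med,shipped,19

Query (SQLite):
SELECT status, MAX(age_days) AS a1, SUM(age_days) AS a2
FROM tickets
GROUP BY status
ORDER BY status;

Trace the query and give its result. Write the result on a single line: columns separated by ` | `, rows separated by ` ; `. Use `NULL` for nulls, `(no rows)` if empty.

Group tickets by status.
Per group compute: MAX(age_days), SUM(age_days).
  open: ids {3, 6} → MAX(age_days)=39, SUM(age_days)=46
  returned: ids {1, 5, 7, 8, 10} → MAX(age_days)=59, SUM(age_days)=153
  shipped: ids {2, 4, 9, 11} → MAX(age_days)=58, SUM(age_days)=150

open | 39 | 46 ; returned | 59 | 153 ; shipped | 58 | 150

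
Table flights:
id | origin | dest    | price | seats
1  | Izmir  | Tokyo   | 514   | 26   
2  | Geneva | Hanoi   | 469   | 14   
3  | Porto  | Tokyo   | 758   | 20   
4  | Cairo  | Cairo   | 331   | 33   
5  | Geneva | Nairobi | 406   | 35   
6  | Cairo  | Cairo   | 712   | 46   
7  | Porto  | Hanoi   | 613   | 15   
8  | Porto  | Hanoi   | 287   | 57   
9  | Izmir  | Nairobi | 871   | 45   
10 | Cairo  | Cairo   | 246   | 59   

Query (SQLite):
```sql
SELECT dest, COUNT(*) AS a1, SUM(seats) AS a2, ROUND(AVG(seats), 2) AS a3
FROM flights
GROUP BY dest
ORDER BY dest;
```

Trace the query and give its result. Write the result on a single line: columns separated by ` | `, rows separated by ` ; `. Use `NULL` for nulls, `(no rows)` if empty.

Cairo | 3 | 138 | 46 ; Hanoi | 3 | 86 | 28.67 ; Nairobi | 2 | 80 | 40 ; Tokyo | 2 | 46 | 23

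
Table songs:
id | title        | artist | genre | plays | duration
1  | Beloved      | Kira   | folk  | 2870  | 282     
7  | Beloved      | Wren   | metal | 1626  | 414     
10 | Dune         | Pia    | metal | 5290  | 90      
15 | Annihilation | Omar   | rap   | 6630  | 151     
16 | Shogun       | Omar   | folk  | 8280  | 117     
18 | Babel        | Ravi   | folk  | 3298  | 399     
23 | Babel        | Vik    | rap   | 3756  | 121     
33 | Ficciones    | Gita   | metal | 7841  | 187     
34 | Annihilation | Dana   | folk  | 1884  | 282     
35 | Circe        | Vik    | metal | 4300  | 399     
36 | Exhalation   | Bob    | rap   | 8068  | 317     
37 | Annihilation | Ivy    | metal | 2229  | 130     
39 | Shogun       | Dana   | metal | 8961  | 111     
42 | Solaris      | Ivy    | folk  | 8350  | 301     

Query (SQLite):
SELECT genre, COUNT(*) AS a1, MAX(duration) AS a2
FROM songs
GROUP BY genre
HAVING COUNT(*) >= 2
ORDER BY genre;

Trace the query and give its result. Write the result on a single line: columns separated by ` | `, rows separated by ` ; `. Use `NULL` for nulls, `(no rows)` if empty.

folk | 5 | 399 ; metal | 6 | 414 ; rap | 3 | 317

Group songs by genre.
Per group compute: COUNT(*), MAX(duration).
HAVING: drop groups with fewer than 2 rows.
  folk: ids {1, 16, 18, 34, 42} → COUNT(*)=5, MAX(duration)=399
  metal: ids {7, 10, 33, 35, 37, 39} → COUNT(*)=6, MAX(duration)=414
  rap: ids {15, 23, 36} → COUNT(*)=3, MAX(duration)=317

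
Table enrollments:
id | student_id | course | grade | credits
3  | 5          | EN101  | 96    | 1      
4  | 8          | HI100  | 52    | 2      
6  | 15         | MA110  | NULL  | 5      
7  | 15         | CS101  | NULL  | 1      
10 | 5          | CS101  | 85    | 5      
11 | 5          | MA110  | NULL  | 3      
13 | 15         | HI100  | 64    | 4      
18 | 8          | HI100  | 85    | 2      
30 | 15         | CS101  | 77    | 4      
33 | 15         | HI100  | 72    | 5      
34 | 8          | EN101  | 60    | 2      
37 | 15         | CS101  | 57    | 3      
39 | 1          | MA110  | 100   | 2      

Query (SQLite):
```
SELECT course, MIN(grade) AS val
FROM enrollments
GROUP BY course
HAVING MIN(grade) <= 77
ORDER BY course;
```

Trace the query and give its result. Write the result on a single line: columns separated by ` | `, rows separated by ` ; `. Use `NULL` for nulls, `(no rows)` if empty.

CS101 | 57 ; EN101 | 60 ; HI100 | 52

Partition enrollments by course; compute MIN(grade) within each group.
HAVING: keep groups where MIN(grade) <= 77.
  CS101: ids {7, 10, 30, 37} → MIN(grade)=57
  EN101: ids {3, 34} → MIN(grade)=60
  HI100: ids {4, 13, 18, 33} → MIN(grade)=52
  MA110: ids {6, 11, 39} → MIN(grade)=100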